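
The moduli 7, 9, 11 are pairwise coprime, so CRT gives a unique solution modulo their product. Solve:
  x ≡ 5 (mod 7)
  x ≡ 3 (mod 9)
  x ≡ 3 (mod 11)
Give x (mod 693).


Moduli 7, 9, 11 are pairwise coprime; by CRT there is a unique solution modulo M = 7 · 9 · 11 = 693.
Solve pairwise, accumulating the modulus:
  Start with x ≡ 5 (mod 7).
  Combine with x ≡ 3 (mod 9): since gcd(7, 9) = 1, we get a unique residue mod 63.
    Write x = 5 + 7·t and substitute into x ≡ 3 (mod 9): 7·t ≡ 3 − 5 = -2 (mod 9).
    Reduce coefficients mod 9: 7·t ≡ 7 (mod 9).
    The inverse of 7 mod 9 is 4 (since 7·4 = 28 = 3·9 + 1), so t ≡ 4·7 = 28 ≡ 1 (mod 9).
    Then x = 5 + 7·1 = 12, valid modulo lcm(7, 9) = 63: x ≡ 12 (mod 63).
  Combine with x ≡ 3 (mod 11): since gcd(63, 11) = 1, we get a unique residue mod 693.
    Write x = 12 + 63·t and substitute into x ≡ 3 (mod 11): 63·t ≡ 3 − 12 = -9 (mod 11).
    Reduce coefficients mod 11: 8·t ≡ 2 (mod 11).
    The inverse of 8 mod 11 is 7 (since 8·7 = 56 = 5·11 + 1), so t ≡ 7·2 = 14 ≡ 3 (mod 11).
    Then x = 12 + 63·3 = 201, valid modulo lcm(63, 11) = 693: x ≡ 201 (mod 693).
Verify: 201 mod 7 = 5 ✓, 201 mod 9 = 3 ✓, 201 mod 11 = 3 ✓.

x ≡ 201 (mod 693).


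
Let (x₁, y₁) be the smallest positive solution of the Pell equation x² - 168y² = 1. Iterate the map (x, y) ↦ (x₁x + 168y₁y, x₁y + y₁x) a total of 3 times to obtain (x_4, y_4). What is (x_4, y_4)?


Step 1: Find the fundamental solution (x₁, y₁) of x² - 168y² = 1.
  Expand √168 as a continued fraction. a₀ = ⌊√168⌋ = 12; iterate m_{k+1} = d_k·a_k − m_k, d_{k+1} = (168 − m_{k+1}²)/d_k, a_{k+1} = ⌊(a₀ + m_{k+1})/d_{k+1}⌋ (starting m₀ = 0, d₀ = 1), with convergents p_k = a_k·p_{k-1} + p_{k-2}, q_k = a_k·q_{k-1} + q_{k-2} (p₋₁ = 1, q₋₁ = 0):
  k = 0: a₀ = 12; p₀/q₀ = 12/1; p₀² − 168·q₀² = 144 − 168 = -24.
  k = 1: m = 12, d = 24, a = ⌊(12 + 12)/24⌋ = 1; p/q = (1·12 + 1)/(1·1 + 0) = 13/1; p² − 168·q² = 169 − 168 = 1.
  The first convergent with p² − 168·q² = 1 gives the fundamental solution (x₁, y₁) = (13, 1).
Step 2: Apply the recurrence (x_{n+1}, y_{n+1}) = (x₁x_n + 168y₁y_n, x₁y_n + y₁x_n) repeatedly.
  From (x_1, y_1) = (13, 1): x_2 = 13·13 + 168·1·1 = 337; y_2 = 13·1 + 1·13 = 26.
  From (x_2, y_2) = (337, 26): x_3 = 13·337 + 168·1·26 = 8749; y_3 = 13·26 + 1·337 = 675.
  From (x_3, y_3) = (8749, 675): x_4 = 13·8749 + 168·1·675 = 227137; y_4 = 13·675 + 1·8749 = 17524.
Step 3: Verify x_4² - 168·y_4² = 51591216769 - 51591216768 = 1 (should be 1). ✓

(x_1, y_1) = (13, 1); (x_4, y_4) = (227137, 17524).


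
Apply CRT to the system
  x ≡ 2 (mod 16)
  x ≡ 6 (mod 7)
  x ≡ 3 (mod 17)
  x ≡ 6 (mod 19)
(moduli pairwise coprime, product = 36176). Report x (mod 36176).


Product of moduli M = 16 · 7 · 17 · 19 = 36176.
Merge one congruence at a time:
  Start: x ≡ 2 (mod 16).
  Combine with x ≡ 6 (mod 7); new modulus lcm = 112.
    Write x = 2 + 16·t and substitute into x ≡ 6 (mod 7): 16·t ≡ 6 − 2 = 4 (mod 7).
    Reduce coefficients mod 7: 2·t ≡ 4 (mod 7).
    The inverse of 2 mod 7 is 4 (since 2·4 = 8 = 1·7 + 1), so t ≡ 4·4 = 16 ≡ 2 (mod 7).
    Then x = 2 + 16·2 = 34, valid modulo lcm(16, 7) = 112: x ≡ 34 (mod 112).
  Combine with x ≡ 3 (mod 17); new modulus lcm = 1904.
    Write x = 34 + 112·t and substitute into x ≡ 3 (mod 17): 112·t ≡ 3 − 34 = -31 (mod 17).
    Reduce coefficients mod 17: 10·t ≡ 3 (mod 17).
    The inverse of 10 mod 17 is 12 (since 10·12 = 120 = 7·17 + 1), so t ≡ 12·3 = 36 ≡ 2 (mod 17).
    Then x = 34 + 112·2 = 258, valid modulo lcm(112, 17) = 1904: x ≡ 258 (mod 1904).
  Combine with x ≡ 6 (mod 19); new modulus lcm = 36176.
    Write x = 258 + 1904·t and substitute into x ≡ 6 (mod 19): 1904·t ≡ 6 − 258 = -252 (mod 19).
    Reduce coefficients mod 19: 4·t ≡ 14 (mod 19).
    The inverse of 4 mod 19 is 5 (since 4·5 = 20 = 1·19 + 1), so t ≡ 5·14 = 70 ≡ 13 (mod 19).
    Then x = 258 + 1904·13 = 25010, valid modulo lcm(1904, 19) = 36176: x ≡ 25010 (mod 36176).
Verify against each original: 25010 mod 16 = 2, 25010 mod 7 = 6, 25010 mod 17 = 3, 25010 mod 19 = 6.

x ≡ 25010 (mod 36176).


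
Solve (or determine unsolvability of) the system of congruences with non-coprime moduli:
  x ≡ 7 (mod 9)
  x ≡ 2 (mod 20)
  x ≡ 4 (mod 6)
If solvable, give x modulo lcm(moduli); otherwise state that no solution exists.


Moduli 9, 20, 6 are not pairwise coprime, so CRT works modulo lcm(m_i) when all pairwise compatibility conditions hold.
Pairwise compatibility: gcd(m_i, m_j) must divide a_i - a_j for every pair.
Merge one congruence at a time:
  Start: x ≡ 7 (mod 9).
  Combine with x ≡ 2 (mod 20): gcd(9, 20) = 1; 2 - 7 = -5, which IS divisible by 1, so compatible.
    Write x = 7 + 9·t and substitute into x ≡ 2 (mod 20): 9·t ≡ 2 − 7 = -5 (mod 20).
    Reduce coefficients mod 20: 9·t ≡ 15 (mod 20).
    The inverse of 9 mod 20 is 9 (since 9·9 = 81 = 4·20 + 1), so t ≡ 9·15 = 135 ≡ 15 (mod 20).
    Then x = 7 + 9·15 = 142, valid modulo lcm(9, 20) = 180: x ≡ 142 (mod 180).
  Combine with x ≡ 4 (mod 6): gcd(180, 6) = 6; 4 - 142 = -138, which IS divisible by 6, so compatible.
    Write x = 142 + 180·t and substitute into x ≡ 4 (mod 6): 180·t ≡ 4 − 142 = -138 (mod 6).
    Divide the congruence (and modulus) by g = 6: 30·t ≡ -23 (mod 1).
    Modulo 1 every t works; take t = 0.
    Then x = 142 + 180·0 = 142, valid modulo lcm(180, 6) = 180: x ≡ 142 (mod 180).
Verify: 142 mod 9 = 7, 142 mod 20 = 2, 142 mod 6 = 4.

x ≡ 142 (mod 180).


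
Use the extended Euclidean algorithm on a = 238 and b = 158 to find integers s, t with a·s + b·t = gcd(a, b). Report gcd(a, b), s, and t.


Euclidean algorithm on (238, 158) — divide until remainder is 0:
  238 = 1 · 158 + 80
  158 = 1 · 80 + 78
  80 = 1 · 78 + 2
  78 = 39 · 2 + 0
gcd(238, 158) = 2.
Track Bezout coefficients alongside the remainders: start with r₀ = 238 = a·1 + b·0 (s = 1, t = 0) and r₁ = 158 = a·0 + b·1 (s = 0, t = 1); each new remainder r_{k+1} = r_{k-1} − q_k·r_k inherits s_{k+1} = s_{k-1} − q_k·s_k, t_{k+1} = t_{k-1} − q_k·t_k, so r_k = a·s_k + b·t_k at every step:
  q = 1: r = 80, s = 1 − 1·0 = 1, t = 0 − 1·1 = -1  (check: 238·1 + 158·(-1) = 80)
  q = 1: r = 78, s = 0 − 1·1 = -1, t = 1 − 1·(-1) = 2  (check: 238·(-1) + 158·2 = 78)
  q = 1: r = 2, s = 1 − 1·(-1) = 2, t = -1 − 1·2 = -3  (check: 238·2 + 158·(-3) = 2)
The row with r = 2 (the gcd) gives the Bezout coefficients s = 2, t = -3.
Result: 238 · (2) + 158 · (-3) = 2.

gcd(238, 158) = 2; s = 2, t = -3 (check: 238·2 + 158·(-3) = 2).


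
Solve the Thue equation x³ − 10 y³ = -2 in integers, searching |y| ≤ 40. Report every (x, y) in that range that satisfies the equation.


The equation is x³ - 10y³ = -2. For fixed y, x³ = 10·y³ − 2, so a solution requires the RHS to be a perfect cube.
Strategy: iterate y from -40 to 40, compute RHS = 10·y³ − 2, and check whether it is a (positive or negative) perfect cube.
Check small values of y:
  y = 0: RHS = -2 is not a perfect cube.
  y = 1: RHS = 8 = (2)³ ⇒ x = 2 works.
  y = -1: RHS = -12 is not a perfect cube.
  y = 2: RHS = 78 is not a perfect cube.
  y = -2: RHS = -82 is not a perfect cube.
  y = 3: RHS = 268 is not a perfect cube.
  y = -3: RHS = -272 is not a perfect cube.
Continuing the search up to |y| = 40 finds no further solutions beyond those listed.
Collected solutions: (2, 1).

Solutions (with |y| ≤ 40): (2, 1).


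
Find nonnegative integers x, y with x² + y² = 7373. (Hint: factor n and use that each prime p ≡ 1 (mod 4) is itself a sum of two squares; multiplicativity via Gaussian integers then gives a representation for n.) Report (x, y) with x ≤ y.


Step 1: Factor n = 7373 = 73 · 101.
Step 2: Check the mod-4 condition on each prime factor: 73 ≡ 1 (mod 4), exponent 1; 101 ≡ 1 (mod 4), exponent 1.
All primes ≡ 3 (mod 4) appear to even exponent (or don't appear), so by the two-squares theorem n IS expressible as a sum of two squares.
Step 3: Build a representation. Here n = 73 · 101 is a product of primes ≡ 1 (mod 4). Each prime p ≡ 1 (mod 4) is itself a sum of two squares; find a² by testing p − a² for a perfect square:
  73: 73 − 1² = 72, 73 − 2² = 69, 73 − 3² = 64 = 8² ⇒ 73 = 3² + 8².
  101: 101 − 1² = 100 = 10² ⇒ 101 = 1² + 10².
  Combine using the Brahmagupta–Fibonacci identity (a² + b²)(c² + d²) = (ac − bd)² + (ad + bc)² = (ac + bd)² + (ad − bc)²:
  73 · 101 = 7373: from (3² + 8²)(1² + 10²), take (3·1 − 8·10, 3·10 + 8·1) = (3 − 80, 30 + 8) = (-77, 38); dropping signs (only squares matter) gives (77, 38); check 77² + 38² = 5929 + 1444 = 7373 ✓.
Step 4: Order so x ≤ y and verify: 38² + 77² = 1444 + 5929 = 7373 = n. ✓

n = 7373 = 38² + 77² (one valid representation with x ≤ y).


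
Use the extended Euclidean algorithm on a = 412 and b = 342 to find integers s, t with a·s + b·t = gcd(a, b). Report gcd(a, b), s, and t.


Euclidean algorithm on (412, 342) — divide until remainder is 0:
  412 = 1 · 342 + 70
  342 = 4 · 70 + 62
  70 = 1 · 62 + 8
  62 = 7 · 8 + 6
  8 = 1 · 6 + 2
  6 = 3 · 2 + 0
gcd(412, 342) = 2.
Track Bezout coefficients alongside the remainders: start with r₀ = 412 = a·1 + b·0 (s = 1, t = 0) and r₁ = 342 = a·0 + b·1 (s = 0, t = 1); each new remainder r_{k+1} = r_{k-1} − q_k·r_k inherits s_{k+1} = s_{k-1} − q_k·s_k, t_{k+1} = t_{k-1} − q_k·t_k, so r_k = a·s_k + b·t_k at every step:
  q = 1: r = 70, s = 1 − 1·0 = 1, t = 0 − 1·1 = -1  (check: 412·1 + 342·(-1) = 70)
  q = 4: r = 62, s = 0 − 4·1 = -4, t = 1 − 4·(-1) = 5  (check: 412·(-4) + 342·5 = 62)
  q = 1: r = 8, s = 1 − 1·(-4) = 5, t = -1 − 1·5 = -6  (check: 412·5 + 342·(-6) = 8)
  q = 7: r = 6, s = -4 − 7·5 = -39, t = 5 − 7·(-6) = 47  (check: 412·(-39) + 342·47 = 6)
  q = 1: r = 2, s = 5 − 1·(-39) = 44, t = -6 − 1·47 = -53  (check: 412·44 + 342·(-53) = 2)
The row with r = 2 (the gcd) gives the Bezout coefficients s = 44, t = -53.
Result: 412 · (44) + 342 · (-53) = 2.

gcd(412, 342) = 2; s = 44, t = -53 (check: 412·44 + 342·(-53) = 2).


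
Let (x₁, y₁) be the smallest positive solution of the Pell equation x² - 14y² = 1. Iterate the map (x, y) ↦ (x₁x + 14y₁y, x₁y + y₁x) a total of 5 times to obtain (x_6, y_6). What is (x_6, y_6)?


Step 1: Find the fundamental solution (x₁, y₁) of x² - 14y² = 1.
  Expand √14 as a continued fraction. a₀ = ⌊√14⌋ = 3; iterate m_{k+1} = d_k·a_k − m_k, d_{k+1} = (14 − m_{k+1}²)/d_k, a_{k+1} = ⌊(a₀ + m_{k+1})/d_{k+1}⌋ (starting m₀ = 0, d₀ = 1), with convergents p_k = a_k·p_{k-1} + p_{k-2}, q_k = a_k·q_{k-1} + q_{k-2} (p₋₁ = 1, q₋₁ = 0):
  k = 0: a₀ = 3; p₀/q₀ = 3/1; p₀² − 14·q₀² = 9 − 14 = -5.
  k = 1: m = 3, d = 5, a = ⌊(3 + 3)/5⌋ = 1; p/q = (1·3 + 1)/(1·1 + 0) = 4/1; p² − 14·q² = 16 − 14 = 2.
  k = 2: m = 2, d = 2, a = ⌊(3 + 2)/2⌋ = 2; p/q = (2·4 + 3)/(2·1 + 1) = 11/3; p² − 14·q² = 121 − 126 = -5.
  k = 3: m = 2, d = 5, a = ⌊(3 + 2)/5⌋ = 1; p/q = (1·11 + 4)/(1·3 + 1) = 15/4; p² − 14·q² = 225 − 224 = 1.
  The first convergent with p² − 14·q² = 1 gives the fundamental solution (x₁, y₁) = (15, 4).
Step 2: Apply the recurrence (x_{n+1}, y_{n+1}) = (x₁x_n + 14y₁y_n, x₁y_n + y₁x_n) repeatedly.
  From (x_1, y_1) = (15, 4): x_2 = 15·15 + 14·4·4 = 449; y_2 = 15·4 + 4·15 = 120.
  From (x_2, y_2) = (449, 120): x_3 = 15·449 + 14·4·120 = 13455; y_3 = 15·120 + 4·449 = 3596.
  From (x_3, y_3) = (13455, 3596): x_4 = 15·13455 + 14·4·3596 = 403201; y_4 = 15·3596 + 4·13455 = 107760.
  From (x_4, y_4) = (403201, 107760): x_5 = 15·403201 + 14·4·107760 = 12082575; y_5 = 15·107760 + 4·403201 = 3229204.
  From (x_5, y_5) = (12082575, 3229204): x_6 = 15·12082575 + 14·4·3229204 = 362074049; y_6 = 15·3229204 + 4·12082575 = 96768360.
Step 3: Verify x_6² - 14·y_6² = 131097616959254401 - 131097616959254400 = 1 (should be 1). ✓

(x_1, y_1) = (15, 4); (x_6, y_6) = (362074049, 96768360).


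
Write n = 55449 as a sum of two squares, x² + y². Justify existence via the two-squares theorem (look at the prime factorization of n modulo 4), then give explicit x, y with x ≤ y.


Step 1: Factor n = 55449 = 3^2 · 61 · 101.
Step 2: Check the mod-4 condition on each prime factor: 3 ≡ 3 (mod 4), exponent 2 (must be even); 61 ≡ 1 (mod 4), exponent 1; 101 ≡ 1 (mod 4), exponent 1.
All primes ≡ 3 (mod 4) appear to even exponent (or don't appear), so by the two-squares theorem n IS expressible as a sum of two squares.
Step 3: Build a representation. Group n = k² · m with k = 3 and m = 61 · 101 = 6161 (a product of primes ≡ 1 (mod 4)); a representation of m scales to one of n via (k·x)² + (k·y)² = k²(x² + y²). Each prime p ≡ 1 (mod 4) is itself a sum of two squares; find a² by testing p − a² for a perfect square:
  61: 61 − 1² = 60, 61 − 2² = 57, 61 − 3² = 52, 61 − 4² = 45, 61 − 5² = 36 = 6² ⇒ 61 = 5² + 6².
  101: 101 − 1² = 100 = 10² ⇒ 101 = 1² + 10².
  Combine using the Brahmagupta–Fibonacci identity (a² + b²)(c² + d²) = (ac − bd)² + (ad + bc)² = (ac + bd)² + (ad − bc)²:
  61 · 101 = 6161: from (5² + 6²)(1² + 10²), take (5·1 − 6·10, 5·10 + 6·1) = (5 − 60, 50 + 6) = (-55, 56); dropping signs (only squares matter) gives (55, 56); check 55² + 56² = 3025 + 3136 = 6161 ✓.
  Scale by k = 3: (3·55, 3·56) = (165, 168).
Step 4: Order so x ≤ y and verify: 165² + 168² = 27225 + 28224 = 55449 = n. ✓

n = 55449 = 165² + 168² (one valid representation with x ≤ y).


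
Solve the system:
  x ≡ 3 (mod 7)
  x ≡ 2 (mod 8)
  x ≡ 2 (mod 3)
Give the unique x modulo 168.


Moduli 7, 8, 3 are pairwise coprime; by CRT there is a unique solution modulo M = 7 · 8 · 3 = 168.
Solve pairwise, accumulating the modulus:
  Start with x ≡ 3 (mod 7).
  Combine with x ≡ 2 (mod 8): since gcd(7, 8) = 1, we get a unique residue mod 56.
    Write x = 3 + 7·t and substitute into x ≡ 2 (mod 8): 7·t ≡ 2 − 3 = -1 (mod 8).
    Reduce coefficients mod 8: 7·t ≡ 7 (mod 8).
    The inverse of 7 mod 8 is 7 (since 7·7 = 49 = 6·8 + 1), so t ≡ 7·7 = 49 ≡ 1 (mod 8).
    Then x = 3 + 7·1 = 10, valid modulo lcm(7, 8) = 56: x ≡ 10 (mod 56).
  Combine with x ≡ 2 (mod 3): since gcd(56, 3) = 1, we get a unique residue mod 168.
    Write x = 10 + 56·t and substitute into x ≡ 2 (mod 3): 56·t ≡ 2 − 10 = -8 (mod 3).
    Reduce coefficients mod 3: 2·t ≡ 1 (mod 3).
    The inverse of 2 mod 3 is 2 (since 2·2 = 4 = 1·3 + 1), so t ≡ 2·1 = 2 ≡ 2 (mod 3).
    Then x = 10 + 56·2 = 122, valid modulo lcm(56, 3) = 168: x ≡ 122 (mod 168).
Verify: 122 mod 7 = 3 ✓, 122 mod 8 = 2 ✓, 122 mod 3 = 2 ✓.

x ≡ 122 (mod 168).


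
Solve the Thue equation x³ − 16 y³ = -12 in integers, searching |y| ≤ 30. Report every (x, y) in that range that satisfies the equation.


The equation is x³ - 16y³ = -12. For fixed y, x³ = 16·y³ − 12, so a solution requires the RHS to be a perfect cube.
Strategy: iterate y from -30 to 30, compute RHS = 16·y³ − 12, and check whether it is a (positive or negative) perfect cube.
Check small values of y:
  y = 0: RHS = -12 is not a perfect cube.
  y = 1: RHS = 4 is not a perfect cube.
  y = -1: RHS = -28 is not a perfect cube.
  y = 2: RHS = 116 is not a perfect cube.
  y = -2: RHS = -140 is not a perfect cube.
  y = 3: RHS = 420 is not a perfect cube.
  y = -3: RHS = -444 is not a perfect cube.
Continuing the search up to |y| = 30 finds no solutions either.
No (x, y) in the scanned range satisfies the equation.

No integer solutions with |y| ≤ 30.


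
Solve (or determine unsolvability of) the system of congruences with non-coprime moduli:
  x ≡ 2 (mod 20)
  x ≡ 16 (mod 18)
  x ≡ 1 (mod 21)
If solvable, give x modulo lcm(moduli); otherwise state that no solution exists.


Moduli 20, 18, 21 are not pairwise coprime, so CRT works modulo lcm(m_i) when all pairwise compatibility conditions hold.
Pairwise compatibility: gcd(m_i, m_j) must divide a_i - a_j for every pair.
Merge one congruence at a time:
  Start: x ≡ 2 (mod 20).
  Combine with x ≡ 16 (mod 18): gcd(20, 18) = 2; 16 - 2 = 14, which IS divisible by 2, so compatible.
    Write x = 2 + 20·t and substitute into x ≡ 16 (mod 18): 20·t ≡ 16 − 2 = 14 (mod 18).
    Divide the congruence (and modulus) by g = 2: 10·t ≡ 7 (mod 9).
    Reduce coefficients mod 9: 1·t ≡ 7 (mod 9).
    So t ≡ 7 (mod 9).
    Then x = 2 + 20·7 = 142, valid modulo lcm(20, 18) = 180: x ≡ 142 (mod 180).
  Combine with x ≡ 1 (mod 21): gcd(180, 21) = 3; 1 - 142 = -141, which IS divisible by 3, so compatible.
    Write x = 142 + 180·t and substitute into x ≡ 1 (mod 21): 180·t ≡ 1 − 142 = -141 (mod 21).
    Divide the congruence (and modulus) by g = 3: 60·t ≡ -47 (mod 7).
    Reduce coefficients mod 7: 4·t ≡ 2 (mod 7).
    The inverse of 4 mod 7 is 2 (since 4·2 = 8 = 1·7 + 1), so t ≡ 2·2 = 4 ≡ 4 (mod 7).
    Then x = 142 + 180·4 = 862, valid modulo lcm(180, 21) = 1260: x ≡ 862 (mod 1260).
Verify: 862 mod 20 = 2, 862 mod 18 = 16, 862 mod 21 = 1.

x ≡ 862 (mod 1260).


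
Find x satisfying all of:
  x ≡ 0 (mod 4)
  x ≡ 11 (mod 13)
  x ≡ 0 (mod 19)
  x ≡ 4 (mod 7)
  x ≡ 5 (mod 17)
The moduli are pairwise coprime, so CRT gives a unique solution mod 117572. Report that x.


Product of moduli M = 4 · 13 · 19 · 7 · 17 = 117572.
Merge one congruence at a time:
  Start: x ≡ 0 (mod 4).
  Combine with x ≡ 11 (mod 13); new modulus lcm = 52.
    Write x = 0 + 4·t and substitute into x ≡ 11 (mod 13): 4·t ≡ 11 − 0 = 11 (mod 13).
    The inverse of 4 mod 13 is 10 (since 4·10 = 40 = 3·13 + 1), so t ≡ 10·11 = 110 ≡ 6 (mod 13).
    Then x = 0 + 4·6 = 24, valid modulo lcm(4, 13) = 52: x ≡ 24 (mod 52).
  Combine with x ≡ 0 (mod 19); new modulus lcm = 988.
    Write x = 24 + 52·t and substitute into x ≡ 0 (mod 19): 52·t ≡ 0 − 24 = -24 (mod 19).
    Reduce coefficients mod 19: 14·t ≡ 14 (mod 19).
    The inverse of 14 mod 19 is 15 (since 14·15 = 210 = 11·19 + 1), so t ≡ 15·14 = 210 ≡ 1 (mod 19).
    Then x = 24 + 52·1 = 76, valid modulo lcm(52, 19) = 988: x ≡ 76 (mod 988).
  Combine with x ≡ 4 (mod 7); new modulus lcm = 6916.
    Write x = 76 + 988·t and substitute into x ≡ 4 (mod 7): 988·t ≡ 4 − 76 = -72 (mod 7).
    Reduce coefficients mod 7: 1·t ≡ 5 (mod 7).
    So t ≡ 5 (mod 7).
    Then x = 76 + 988·5 = 5016, valid modulo lcm(988, 7) = 6916: x ≡ 5016 (mod 6916).
  Combine with x ≡ 5 (mod 17); new modulus lcm = 117572.
    Write x = 5016 + 6916·t and substitute into x ≡ 5 (mod 17): 6916·t ≡ 5 − 5016 = -5011 (mod 17).
    Reduce coefficients mod 17: 14·t ≡ 4 (mod 17).
    The inverse of 14 mod 17 is 11 (since 14·11 = 154 = 9·17 + 1), so t ≡ 11·4 = 44 ≡ 10 (mod 17).
    Then x = 5016 + 6916·10 = 74176, valid modulo lcm(6916, 17) = 117572: x ≡ 74176 (mod 117572).
Verify against each original: 74176 mod 4 = 0, 74176 mod 13 = 11, 74176 mod 19 = 0, 74176 mod 7 = 4, 74176 mod 17 = 5.

x ≡ 74176 (mod 117572).


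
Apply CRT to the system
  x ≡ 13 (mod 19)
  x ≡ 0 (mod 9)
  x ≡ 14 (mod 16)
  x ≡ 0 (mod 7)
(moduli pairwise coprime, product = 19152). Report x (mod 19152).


Product of moduli M = 19 · 9 · 16 · 7 = 19152.
Merge one congruence at a time:
  Start: x ≡ 13 (mod 19).
  Combine with x ≡ 0 (mod 9); new modulus lcm = 171.
    Write x = 13 + 19·t and substitute into x ≡ 0 (mod 9): 19·t ≡ 0 − 13 = -13 (mod 9).
    Reduce coefficients mod 9: 1·t ≡ 5 (mod 9).
    So t ≡ 5 (mod 9).
    Then x = 13 + 19·5 = 108, valid modulo lcm(19, 9) = 171: x ≡ 108 (mod 171).
  Combine with x ≡ 14 (mod 16); new modulus lcm = 2736.
    Write x = 108 + 171·t and substitute into x ≡ 14 (mod 16): 171·t ≡ 14 − 108 = -94 (mod 16).
    Reduce coefficients mod 16: 11·t ≡ 2 (mod 16).
    The inverse of 11 mod 16 is 3 (since 11·3 = 33 = 2·16 + 1), so t ≡ 3·2 = 6 ≡ 6 (mod 16).
    Then x = 108 + 171·6 = 1134, valid modulo lcm(171, 16) = 2736: x ≡ 1134 (mod 2736).
  Combine with x ≡ 0 (mod 7); new modulus lcm = 19152.
    Write x = 1134 + 2736·t and substitute into x ≡ 0 (mod 7): 2736·t ≡ 0 − 1134 = -1134 (mod 7).
    Reduce coefficients mod 7: 6·t ≡ 0 (mod 7).
    The inverse of 6 mod 7 is 6 (since 6·6 = 36 = 5·7 + 1), so t ≡ 6·0 = 0 ≡ 0 (mod 7).
    Then x = 1134 + 2736·0 = 1134, valid modulo lcm(2736, 7) = 19152: x ≡ 1134 (mod 19152).
Verify against each original: 1134 mod 19 = 13, 1134 mod 9 = 0, 1134 mod 16 = 14, 1134 mod 7 = 0.

x ≡ 1134 (mod 19152).


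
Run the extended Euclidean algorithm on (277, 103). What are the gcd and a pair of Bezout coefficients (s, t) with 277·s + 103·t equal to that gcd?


Euclidean algorithm on (277, 103) — divide until remainder is 0:
  277 = 2 · 103 + 71
  103 = 1 · 71 + 32
  71 = 2 · 32 + 7
  32 = 4 · 7 + 4
  7 = 1 · 4 + 3
  4 = 1 · 3 + 1
  3 = 3 · 1 + 0
gcd(277, 103) = 1.
Track Bezout coefficients alongside the remainders: start with r₀ = 277 = a·1 + b·0 (s = 1, t = 0) and r₁ = 103 = a·0 + b·1 (s = 0, t = 1); each new remainder r_{k+1} = r_{k-1} − q_k·r_k inherits s_{k+1} = s_{k-1} − q_k·s_k, t_{k+1} = t_{k-1} − q_k·t_k, so r_k = a·s_k + b·t_k at every step:
  q = 2: r = 71, s = 1 − 2·0 = 1, t = 0 − 2·1 = -2  (check: 277·1 + 103·(-2) = 71)
  q = 1: r = 32, s = 0 − 1·1 = -1, t = 1 − 1·(-2) = 3  (check: 277·(-1) + 103·3 = 32)
  q = 2: r = 7, s = 1 − 2·(-1) = 3, t = -2 − 2·3 = -8  (check: 277·3 + 103·(-8) = 7)
  q = 4: r = 4, s = -1 − 4·3 = -13, t = 3 − 4·(-8) = 35  (check: 277·(-13) + 103·35 = 4)
  q = 1: r = 3, s = 3 − 1·(-13) = 16, t = -8 − 1·35 = -43  (check: 277·16 + 103·(-43) = 3)
  q = 1: r = 1, s = -13 − 1·16 = -29, t = 35 − 1·(-43) = 78  (check: 277·(-29) + 103·78 = 1)
The row with r = 1 (the gcd) gives the Bezout coefficients s = -29, t = 78.
Result: 277 · (-29) + 103 · (78) = 1.

gcd(277, 103) = 1; s = -29, t = 78 (check: 277·(-29) + 103·78 = 1).


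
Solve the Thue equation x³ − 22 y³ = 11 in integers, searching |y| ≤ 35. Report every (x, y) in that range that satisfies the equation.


The equation is x³ - 22y³ = 11. For fixed y, x³ = 22·y³ + 11, so a solution requires the RHS to be a perfect cube.
Strategy: iterate y from -35 to 35, compute RHS = 22·y³ + 11, and check whether it is a (positive or negative) perfect cube.
Check small values of y:
  y = 0: RHS = 11 is not a perfect cube.
  y = 1: RHS = 33 is not a perfect cube.
  y = -1: RHS = -11 is not a perfect cube.
  y = 2: RHS = 187 is not a perfect cube.
  y = -2: RHS = -165 is not a perfect cube.
  y = 3: RHS = 605 is not a perfect cube.
  y = -3: RHS = -583 is not a perfect cube.
Continuing the search up to |y| = 35 finds no solutions either.
No (x, y) in the scanned range satisfies the equation.

No integer solutions with |y| ≤ 35.


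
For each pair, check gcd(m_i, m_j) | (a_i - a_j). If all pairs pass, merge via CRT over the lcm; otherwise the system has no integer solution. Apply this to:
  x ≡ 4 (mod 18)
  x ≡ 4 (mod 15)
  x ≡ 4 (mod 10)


Moduli 18, 15, 10 are not pairwise coprime, so CRT works modulo lcm(m_i) when all pairwise compatibility conditions hold.
Pairwise compatibility: gcd(m_i, m_j) must divide a_i - a_j for every pair.
Merge one congruence at a time:
  Start: x ≡ 4 (mod 18).
  Combine with x ≡ 4 (mod 15): gcd(18, 15) = 3; 4 - 4 = 0, which IS divisible by 3, so compatible.
    Write x = 4 + 18·t and substitute into x ≡ 4 (mod 15): 18·t ≡ 4 − 4 = 0 (mod 15).
    Divide the congruence (and modulus) by g = 3: 6·t ≡ 0 (mod 5).
    Reduce coefficients mod 5: 1·t ≡ 0 (mod 5).
    So t ≡ 0 (mod 5).
    Then x = 4 + 18·0 = 4, valid modulo lcm(18, 15) = 90: x ≡ 4 (mod 90).
  Combine with x ≡ 4 (mod 10): gcd(90, 10) = 10; 4 - 4 = 0, which IS divisible by 10, so compatible.
    Write x = 4 + 90·t and substitute into x ≡ 4 (mod 10): 90·t ≡ 4 − 4 = 0 (mod 10).
    Divide the congruence (and modulus) by g = 10: 9·t ≡ 0 (mod 1).
    Modulo 1 every t works; take t = 0.
    Then x = 4 + 90·0 = 4, valid modulo lcm(90, 10) = 90: x ≡ 4 (mod 90).
Verify: 4 mod 18 = 4, 4 mod 15 = 4, 4 mod 10 = 4.

x ≡ 4 (mod 90).


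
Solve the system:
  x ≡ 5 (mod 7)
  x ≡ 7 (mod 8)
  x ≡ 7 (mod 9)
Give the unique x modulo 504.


Moduli 7, 8, 9 are pairwise coprime; by CRT there is a unique solution modulo M = 7 · 8 · 9 = 504.
Solve pairwise, accumulating the modulus:
  Start with x ≡ 5 (mod 7).
  Combine with x ≡ 7 (mod 8): since gcd(7, 8) = 1, we get a unique residue mod 56.
    Write x = 5 + 7·t and substitute into x ≡ 7 (mod 8): 7·t ≡ 7 − 5 = 2 (mod 8).
    The inverse of 7 mod 8 is 7 (since 7·7 = 49 = 6·8 + 1), so t ≡ 7·2 = 14 ≡ 6 (mod 8).
    Then x = 5 + 7·6 = 47, valid modulo lcm(7, 8) = 56: x ≡ 47 (mod 56).
  Combine with x ≡ 7 (mod 9): since gcd(56, 9) = 1, we get a unique residue mod 504.
    Write x = 47 + 56·t and substitute into x ≡ 7 (mod 9): 56·t ≡ 7 − 47 = -40 (mod 9).
    Reduce coefficients mod 9: 2·t ≡ 5 (mod 9).
    The inverse of 2 mod 9 is 5 (since 2·5 = 10 = 1·9 + 1), so t ≡ 5·5 = 25 ≡ 7 (mod 9).
    Then x = 47 + 56·7 = 439, valid modulo lcm(56, 9) = 504: x ≡ 439 (mod 504).
Verify: 439 mod 7 = 5 ✓, 439 mod 8 = 7 ✓, 439 mod 9 = 7 ✓.

x ≡ 439 (mod 504).


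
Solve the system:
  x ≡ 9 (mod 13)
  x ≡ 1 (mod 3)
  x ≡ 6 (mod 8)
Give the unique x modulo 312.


Moduli 13, 3, 8 are pairwise coprime; by CRT there is a unique solution modulo M = 13 · 3 · 8 = 312.
Solve pairwise, accumulating the modulus:
  Start with x ≡ 9 (mod 13).
  Combine with x ≡ 1 (mod 3): since gcd(13, 3) = 1, we get a unique residue mod 39.
    Write x = 9 + 13·t and substitute into x ≡ 1 (mod 3): 13·t ≡ 1 − 9 = -8 (mod 3).
    Reduce coefficients mod 3: 1·t ≡ 1 (mod 3).
    So t ≡ 1 (mod 3).
    Then x = 9 + 13·1 = 22, valid modulo lcm(13, 3) = 39: x ≡ 22 (mod 39).
  Combine with x ≡ 6 (mod 8): since gcd(39, 8) = 1, we get a unique residue mod 312.
    Write x = 22 + 39·t and substitute into x ≡ 6 (mod 8): 39·t ≡ 6 − 22 = -16 (mod 8).
    Reduce coefficients mod 8: 7·t ≡ 0 (mod 8).
    The inverse of 7 mod 8 is 7 (since 7·7 = 49 = 6·8 + 1), so t ≡ 7·0 = 0 ≡ 0 (mod 8).
    Then x = 22 + 39·0 = 22, valid modulo lcm(39, 8) = 312: x ≡ 22 (mod 312).
Verify: 22 mod 13 = 9 ✓, 22 mod 3 = 1 ✓, 22 mod 8 = 6 ✓.

x ≡ 22 (mod 312).


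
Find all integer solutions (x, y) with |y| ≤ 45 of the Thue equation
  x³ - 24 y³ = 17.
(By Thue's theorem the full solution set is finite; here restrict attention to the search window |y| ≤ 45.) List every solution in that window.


The equation is x³ - 24y³ = 17. For fixed y, x³ = 24·y³ + 17, so a solution requires the RHS to be a perfect cube.
Strategy: iterate y from -45 to 45, compute RHS = 24·y³ + 17, and check whether it is a (positive or negative) perfect cube.
Check small values of y:
  y = 0: RHS = 17 is not a perfect cube.
  y = 1: RHS = 41 is not a perfect cube.
  y = -1: RHS = -7 is not a perfect cube.
  y = 2: RHS = 209 is not a perfect cube.
  y = -2: RHS = -175 is not a perfect cube.
  y = 3: RHS = 665 is not a perfect cube.
  y = -3: RHS = -631 is not a perfect cube.
Continuing the search up to |y| = 45 finds no solutions either.
No (x, y) in the scanned range satisfies the equation.

No integer solutions with |y| ≤ 45.


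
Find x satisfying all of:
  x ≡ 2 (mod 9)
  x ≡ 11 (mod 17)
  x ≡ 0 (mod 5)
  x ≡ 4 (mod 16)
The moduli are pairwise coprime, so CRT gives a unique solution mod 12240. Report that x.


Product of moduli M = 9 · 17 · 5 · 16 = 12240.
Merge one congruence at a time:
  Start: x ≡ 2 (mod 9).
  Combine with x ≡ 11 (mod 17); new modulus lcm = 153.
    Write x = 2 + 9·t and substitute into x ≡ 11 (mod 17): 9·t ≡ 11 − 2 = 9 (mod 17).
    The inverse of 9 mod 17 is 2 (since 9·2 = 18 = 1·17 + 1), so t ≡ 2·9 = 18 ≡ 1 (mod 17).
    Then x = 2 + 9·1 = 11, valid modulo lcm(9, 17) = 153: x ≡ 11 (mod 153).
  Combine with x ≡ 0 (mod 5); new modulus lcm = 765.
    Write x = 11 + 153·t and substitute into x ≡ 0 (mod 5): 153·t ≡ 0 − 11 = -11 (mod 5).
    Reduce coefficients mod 5: 3·t ≡ 4 (mod 5).
    The inverse of 3 mod 5 is 2 (since 3·2 = 6 = 1·5 + 1), so t ≡ 2·4 = 8 ≡ 3 (mod 5).
    Then x = 11 + 153·3 = 470, valid modulo lcm(153, 5) = 765: x ≡ 470 (mod 765).
  Combine with x ≡ 4 (mod 16); new modulus lcm = 12240.
    Write x = 470 + 765·t and substitute into x ≡ 4 (mod 16): 765·t ≡ 4 − 470 = -466 (mod 16).
    Reduce coefficients mod 16: 13·t ≡ 14 (mod 16).
    The inverse of 13 mod 16 is 5 (since 13·5 = 65 = 4·16 + 1), so t ≡ 5·14 = 70 ≡ 6 (mod 16).
    Then x = 470 + 765·6 = 5060, valid modulo lcm(765, 16) = 12240: x ≡ 5060 (mod 12240).
Verify against each original: 5060 mod 9 = 2, 5060 mod 17 = 11, 5060 mod 5 = 0, 5060 mod 16 = 4.

x ≡ 5060 (mod 12240).


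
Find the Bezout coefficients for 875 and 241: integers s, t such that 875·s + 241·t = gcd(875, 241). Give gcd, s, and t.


Euclidean algorithm on (875, 241) — divide until remainder is 0:
  875 = 3 · 241 + 152
  241 = 1 · 152 + 89
  152 = 1 · 89 + 63
  89 = 1 · 63 + 26
  63 = 2 · 26 + 11
  26 = 2 · 11 + 4
  11 = 2 · 4 + 3
  4 = 1 · 3 + 1
  3 = 3 · 1 + 0
gcd(875, 241) = 1.
Track Bezout coefficients alongside the remainders: start with r₀ = 875 = a·1 + b·0 (s = 1, t = 0) and r₁ = 241 = a·0 + b·1 (s = 0, t = 1); each new remainder r_{k+1} = r_{k-1} − q_k·r_k inherits s_{k+1} = s_{k-1} − q_k·s_k, t_{k+1} = t_{k-1} − q_k·t_k, so r_k = a·s_k + b·t_k at every step:
  q = 3: r = 152, s = 1 − 3·0 = 1, t = 0 − 3·1 = -3  (check: 875·1 + 241·(-3) = 152)
  q = 1: r = 89, s = 0 − 1·1 = -1, t = 1 − 1·(-3) = 4  (check: 875·(-1) + 241·4 = 89)
  q = 1: r = 63, s = 1 − 1·(-1) = 2, t = -3 − 1·4 = -7  (check: 875·2 + 241·(-7) = 63)
  q = 1: r = 26, s = -1 − 1·2 = -3, t = 4 − 1·(-7) = 11  (check: 875·(-3) + 241·11 = 26)
  q = 2: r = 11, s = 2 − 2·(-3) = 8, t = -7 − 2·11 = -29  (check: 875·8 + 241·(-29) = 11)
  q = 2: r = 4, s = -3 − 2·8 = -19, t = 11 − 2·(-29) = 69  (check: 875·(-19) + 241·69 = 4)
  q = 2: r = 3, s = 8 − 2·(-19) = 46, t = -29 − 2·69 = -167  (check: 875·46 + 241·(-167) = 3)
  q = 1: r = 1, s = -19 − 1·46 = -65, t = 69 − 1·(-167) = 236  (check: 875·(-65) + 241·236 = 1)
The row with r = 1 (the gcd) gives the Bezout coefficients s = -65, t = 236.
Result: 875 · (-65) + 241 · (236) = 1.

gcd(875, 241) = 1; s = -65, t = 236 (check: 875·(-65) + 241·236 = 1).


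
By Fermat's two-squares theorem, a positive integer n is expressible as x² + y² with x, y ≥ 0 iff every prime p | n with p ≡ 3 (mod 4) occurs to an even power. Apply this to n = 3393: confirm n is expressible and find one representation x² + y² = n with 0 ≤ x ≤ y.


Step 1: Factor n = 3393 = 3^2 · 13 · 29.
Step 2: Check the mod-4 condition on each prime factor: 3 ≡ 3 (mod 4), exponent 2 (must be even); 13 ≡ 1 (mod 4), exponent 1; 29 ≡ 1 (mod 4), exponent 1.
All primes ≡ 3 (mod 4) appear to even exponent (or don't appear), so by the two-squares theorem n IS expressible as a sum of two squares.
Step 3: Build a representation. Group n = k² · m with k = 3 and m = 13 · 29 = 377 (a product of primes ≡ 1 (mod 4)); a representation of m scales to one of n via (k·x)² + (k·y)² = k²(x² + y²). Each prime p ≡ 1 (mod 4) is itself a sum of two squares; find a² by testing p − a² for a perfect square:
  13: 13 − 1² = 12, 13 − 2² = 9 = 3² ⇒ 13 = 2² + 3².
  29: 29 − 1² = 28, 29 − 2² = 25 = 5² ⇒ 29 = 2² + 5².
  Combine using the Brahmagupta–Fibonacci identity (a² + b²)(c² + d²) = (ac − bd)² + (ad + bc)² = (ac + bd)² + (ad − bc)²:
  13 · 29 = 377: from (2² + 3²)(2² + 5²), take (2·2 − 3·5, 2·5 + 3·2) = (4 − 15, 10 + 6) = (-11, 16); dropping signs (only squares matter) gives (11, 16); check 11² + 16² = 121 + 256 = 377 ✓.
  Scale by k = 3: (3·11, 3·16) = (33, 48).
Step 4: Order so x ≤ y and verify: 33² + 48² = 1089 + 2304 = 3393 = n. ✓

n = 3393 = 33² + 48² (one valid representation with x ≤ y).


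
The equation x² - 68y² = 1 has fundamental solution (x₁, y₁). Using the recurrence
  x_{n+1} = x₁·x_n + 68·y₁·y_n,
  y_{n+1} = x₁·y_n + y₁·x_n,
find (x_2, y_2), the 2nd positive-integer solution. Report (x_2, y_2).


Step 1: Find the fundamental solution (x₁, y₁) of x² - 68y² = 1.
  Expand √68 as a continued fraction. a₀ = ⌊√68⌋ = 8; iterate m_{k+1} = d_k·a_k − m_k, d_{k+1} = (68 − m_{k+1}²)/d_k, a_{k+1} = ⌊(a₀ + m_{k+1})/d_{k+1}⌋ (starting m₀ = 0, d₀ = 1), with convergents p_k = a_k·p_{k-1} + p_{k-2}, q_k = a_k·q_{k-1} + q_{k-2} (p₋₁ = 1, q₋₁ = 0):
  k = 0: a₀ = 8; p₀/q₀ = 8/1; p₀² − 68·q₀² = 64 − 68 = -4.
  k = 1: m = 8, d = 4, a = ⌊(8 + 8)/4⌋ = 4; p/q = (4·8 + 1)/(4·1 + 0) = 33/4; p² − 68·q² = 1089 − 1088 = 1.
  The first convergent with p² − 68·q² = 1 gives the fundamental solution (x₁, y₁) = (33, 4).
Step 2: Apply the recurrence (x_{n+1}, y_{n+1}) = (x₁x_n + 68y₁y_n, x₁y_n + y₁x_n) repeatedly.
  From (x_1, y_1) = (33, 4): x_2 = 33·33 + 68·4·4 = 2177; y_2 = 33·4 + 4·33 = 264.
Step 3: Verify x_2² - 68·y_2² = 4739329 - 4739328 = 1 (should be 1). ✓

(x_1, y_1) = (33, 4); (x_2, y_2) = (2177, 264).


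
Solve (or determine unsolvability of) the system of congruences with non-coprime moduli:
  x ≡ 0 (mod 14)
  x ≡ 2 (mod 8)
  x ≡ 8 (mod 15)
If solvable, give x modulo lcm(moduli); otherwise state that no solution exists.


Moduli 14, 8, 15 are not pairwise coprime, so CRT works modulo lcm(m_i) when all pairwise compatibility conditions hold.
Pairwise compatibility: gcd(m_i, m_j) must divide a_i - a_j for every pair.
Merge one congruence at a time:
  Start: x ≡ 0 (mod 14).
  Combine with x ≡ 2 (mod 8): gcd(14, 8) = 2; 2 - 0 = 2, which IS divisible by 2, so compatible.
    Write x = 0 + 14·t and substitute into x ≡ 2 (mod 8): 14·t ≡ 2 − 0 = 2 (mod 8).
    Divide the congruence (and modulus) by g = 2: 7·t ≡ 1 (mod 4).
    Reduce coefficients mod 4: 3·t ≡ 1 (mod 4).
    The inverse of 3 mod 4 is 3 (since 3·3 = 9 = 2·4 + 1), so t ≡ 3·1 = 3 ≡ 3 (mod 4).
    Then x = 0 + 14·3 = 42, valid modulo lcm(14, 8) = 56: x ≡ 42 (mod 56).
  Combine with x ≡ 8 (mod 15): gcd(56, 15) = 1; 8 - 42 = -34, which IS divisible by 1, so compatible.
    Write x = 42 + 56·t and substitute into x ≡ 8 (mod 15): 56·t ≡ 8 − 42 = -34 (mod 15).
    Reduce coefficients mod 15: 11·t ≡ 11 (mod 15).
    The inverse of 11 mod 15 is 11 (since 11·11 = 121 = 8·15 + 1), so t ≡ 11·11 = 121 ≡ 1 (mod 15).
    Then x = 42 + 56·1 = 98, valid modulo lcm(56, 15) = 840: x ≡ 98 (mod 840).
Verify: 98 mod 14 = 0, 98 mod 8 = 2, 98 mod 15 = 8.

x ≡ 98 (mod 840).


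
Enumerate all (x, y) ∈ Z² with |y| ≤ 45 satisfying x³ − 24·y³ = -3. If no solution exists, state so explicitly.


The equation is x³ - 24y³ = -3. For fixed y, x³ = 24·y³ − 3, so a solution requires the RHS to be a perfect cube.
Strategy: iterate y from -45 to 45, compute RHS = 24·y³ − 3, and check whether it is a (positive or negative) perfect cube.
Check small values of y:
  y = 0: RHS = -3 is not a perfect cube.
  y = 1: RHS = 21 is not a perfect cube.
  y = -1: RHS = -27 = (-3)³ ⇒ x = -3 works.
  y = 2: RHS = 189 is not a perfect cube.
  y = -2: RHS = -195 is not a perfect cube.
  y = 3: RHS = 645 is not a perfect cube.
  y = -3: RHS = -651 is not a perfect cube.
Continuing the search up to |y| = 45 finds no further solutions beyond those listed.
Collected solutions: (-3, -1).

Solutions (with |y| ≤ 45): (-3, -1).


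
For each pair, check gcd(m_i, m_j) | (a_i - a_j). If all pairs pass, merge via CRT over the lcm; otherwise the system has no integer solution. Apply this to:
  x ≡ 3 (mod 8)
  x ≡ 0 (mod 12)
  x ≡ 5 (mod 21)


Moduli 8, 12, 21 are not pairwise coprime, so CRT works modulo lcm(m_i) when all pairwise compatibility conditions hold.
Pairwise compatibility: gcd(m_i, m_j) must divide a_i - a_j for every pair.
Merge one congruence at a time:
  Start: x ≡ 3 (mod 8).
  Combine with x ≡ 0 (mod 12): gcd(8, 12) = 4, and 0 - 3 = -3 is NOT divisible by 4.
    ⇒ system is inconsistent (no integer solution).

No solution (the system is inconsistent).


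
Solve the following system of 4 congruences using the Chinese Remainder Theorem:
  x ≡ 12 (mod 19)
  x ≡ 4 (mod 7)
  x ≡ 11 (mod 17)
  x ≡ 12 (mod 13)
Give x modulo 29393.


Product of moduli M = 19 · 7 · 17 · 13 = 29393.
Merge one congruence at a time:
  Start: x ≡ 12 (mod 19).
  Combine with x ≡ 4 (mod 7); new modulus lcm = 133.
    Write x = 12 + 19·t and substitute into x ≡ 4 (mod 7): 19·t ≡ 4 − 12 = -8 (mod 7).
    Reduce coefficients mod 7: 5·t ≡ 6 (mod 7).
    The inverse of 5 mod 7 is 3 (since 5·3 = 15 = 2·7 + 1), so t ≡ 3·6 = 18 ≡ 4 (mod 7).
    Then x = 12 + 19·4 = 88, valid modulo lcm(19, 7) = 133: x ≡ 88 (mod 133).
  Combine with x ≡ 11 (mod 17); new modulus lcm = 2261.
    Write x = 88 + 133·t and substitute into x ≡ 11 (mod 17): 133·t ≡ 11 − 88 = -77 (mod 17).
    Reduce coefficients mod 17: 14·t ≡ 8 (mod 17).
    The inverse of 14 mod 17 is 11 (since 14·11 = 154 = 9·17 + 1), so t ≡ 11·8 = 88 ≡ 3 (mod 17).
    Then x = 88 + 133·3 = 487, valid modulo lcm(133, 17) = 2261: x ≡ 487 (mod 2261).
  Combine with x ≡ 12 (mod 13); new modulus lcm = 29393.
    Write x = 487 + 2261·t and substitute into x ≡ 12 (mod 13): 2261·t ≡ 12 − 487 = -475 (mod 13).
    Reduce coefficients mod 13: 12·t ≡ 6 (mod 13).
    The inverse of 12 mod 13 is 12 (since 12·12 = 144 = 11·13 + 1), so t ≡ 12·6 = 72 ≡ 7 (mod 13).
    Then x = 487 + 2261·7 = 16314, valid modulo lcm(2261, 13) = 29393: x ≡ 16314 (mod 29393).
Verify against each original: 16314 mod 19 = 12, 16314 mod 7 = 4, 16314 mod 17 = 11, 16314 mod 13 = 12.

x ≡ 16314 (mod 29393).


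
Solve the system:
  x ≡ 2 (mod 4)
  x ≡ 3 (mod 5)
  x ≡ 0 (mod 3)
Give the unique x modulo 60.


Moduli 4, 5, 3 are pairwise coprime; by CRT there is a unique solution modulo M = 4 · 5 · 3 = 60.
Solve pairwise, accumulating the modulus:
  Start with x ≡ 2 (mod 4).
  Combine with x ≡ 3 (mod 5): since gcd(4, 5) = 1, we get a unique residue mod 20.
    Write x = 2 + 4·t and substitute into x ≡ 3 (mod 5): 4·t ≡ 3 − 2 = 1 (mod 5).
    The inverse of 4 mod 5 is 4 (since 4·4 = 16 = 3·5 + 1), so t ≡ 4·1 = 4 ≡ 4 (mod 5).
    Then x = 2 + 4·4 = 18, valid modulo lcm(4, 5) = 20: x ≡ 18 (mod 20).
  Combine with x ≡ 0 (mod 3): since gcd(20, 3) = 1, we get a unique residue mod 60.
    Write x = 18 + 20·t and substitute into x ≡ 0 (mod 3): 20·t ≡ 0 − 18 = -18 (mod 3).
    Reduce coefficients mod 3: 2·t ≡ 0 (mod 3).
    The inverse of 2 mod 3 is 2 (since 2·2 = 4 = 1·3 + 1), so t ≡ 2·0 = 0 ≡ 0 (mod 3).
    Then x = 18 + 20·0 = 18, valid modulo lcm(20, 3) = 60: x ≡ 18 (mod 60).
Verify: 18 mod 4 = 2 ✓, 18 mod 5 = 3 ✓, 18 mod 3 = 0 ✓.

x ≡ 18 (mod 60).


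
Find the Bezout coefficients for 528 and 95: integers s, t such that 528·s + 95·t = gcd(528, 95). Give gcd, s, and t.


Euclidean algorithm on (528, 95) — divide until remainder is 0:
  528 = 5 · 95 + 53
  95 = 1 · 53 + 42
  53 = 1 · 42 + 11
  42 = 3 · 11 + 9
  11 = 1 · 9 + 2
  9 = 4 · 2 + 1
  2 = 2 · 1 + 0
gcd(528, 95) = 1.
Track Bezout coefficients alongside the remainders: start with r₀ = 528 = a·1 + b·0 (s = 1, t = 0) and r₁ = 95 = a·0 + b·1 (s = 0, t = 1); each new remainder r_{k+1} = r_{k-1} − q_k·r_k inherits s_{k+1} = s_{k-1} − q_k·s_k, t_{k+1} = t_{k-1} − q_k·t_k, so r_k = a·s_k + b·t_k at every step:
  q = 5: r = 53, s = 1 − 5·0 = 1, t = 0 − 5·1 = -5  (check: 528·1 + 95·(-5) = 53)
  q = 1: r = 42, s = 0 − 1·1 = -1, t = 1 − 1·(-5) = 6  (check: 528·(-1) + 95·6 = 42)
  q = 1: r = 11, s = 1 − 1·(-1) = 2, t = -5 − 1·6 = -11  (check: 528·2 + 95·(-11) = 11)
  q = 3: r = 9, s = -1 − 3·2 = -7, t = 6 − 3·(-11) = 39  (check: 528·(-7) + 95·39 = 9)
  q = 1: r = 2, s = 2 − 1·(-7) = 9, t = -11 − 1·39 = -50  (check: 528·9 + 95·(-50) = 2)
  q = 4: r = 1, s = -7 − 4·9 = -43, t = 39 − 4·(-50) = 239  (check: 528·(-43) + 95·239 = 1)
The row with r = 1 (the gcd) gives the Bezout coefficients s = -43, t = 239.
Result: 528 · (-43) + 95 · (239) = 1.

gcd(528, 95) = 1; s = -43, t = 239 (check: 528·(-43) + 95·239 = 1).
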